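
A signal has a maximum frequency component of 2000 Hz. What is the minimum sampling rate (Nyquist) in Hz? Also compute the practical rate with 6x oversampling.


By Nyquist theorem, fs_min = 2 * fmax.
fs_min = 2 * 2000 = 4000 Hz
Practical rate = 6 * fs_min = 6 * 4000 = 24000 Hz

fs_min = 4000 Hz, fs_practical = 24000 Hz


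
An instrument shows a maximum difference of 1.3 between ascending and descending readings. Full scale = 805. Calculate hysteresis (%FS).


Hysteresis = (max difference / full scale) * 100%.
H = (1.3 / 805) * 100
H = 0.161 %FS

0.161 %FS


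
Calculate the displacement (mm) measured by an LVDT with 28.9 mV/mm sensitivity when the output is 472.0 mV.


Displacement = Vout / sensitivity.
d = 472.0 / 28.9
d = 16.332 mm

16.332 mm


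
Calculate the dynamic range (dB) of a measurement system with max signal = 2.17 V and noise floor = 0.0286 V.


Dynamic range = 20 * log10(Vmax / Vnoise).
DR = 20 * log10(2.17 / 0.0286)
DR = 20 * log10(75.87)
DR = 37.6 dB

37.6 dB


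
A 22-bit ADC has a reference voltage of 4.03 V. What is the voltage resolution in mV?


The resolution (LSB) of an ADC is Vref / 2^n.
LSB = 4.03 / 2^22
LSB = 4.03 / 4194304
LSB = 9.6e-07 V = 0.00096083 mV

0.00096083 mV


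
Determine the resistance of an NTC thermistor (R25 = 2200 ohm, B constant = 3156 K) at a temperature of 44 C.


NTC thermistor equation: Rt = R25 * exp(B * (1/T - 1/T25)).
T in Kelvin: 317.15 K, T25 = 298.15 K
1/T - 1/T25 = 1/317.15 - 1/298.15 = -0.00020093
B * (1/T - 1/T25) = 3156 * -0.00020093 = -0.6341
Rt = 2200 * exp(-0.6341) = 1166.9 ohm

1166.9 ohm


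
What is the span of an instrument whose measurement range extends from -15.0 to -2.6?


Span = upper range - lower range.
Span = -2.6 - (-15.0)
Span = 12.4

12.4


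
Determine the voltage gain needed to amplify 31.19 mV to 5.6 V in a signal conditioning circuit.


Gain = Vout / Vin (converting to same units).
G = 5.6 V / 31.19 mV
G = 5600.0 mV / 31.19 mV
G = 179.54

179.54


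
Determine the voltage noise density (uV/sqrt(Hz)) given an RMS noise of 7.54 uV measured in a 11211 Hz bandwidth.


Noise spectral density = Vrms / sqrt(BW).
NSD = 7.54 / sqrt(11211)
NSD = 7.54 / 105.882
NSD = 0.0712 uV/sqrt(Hz)

0.0712 uV/sqrt(Hz)


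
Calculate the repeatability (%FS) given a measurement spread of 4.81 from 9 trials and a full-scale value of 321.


Repeatability = (spread / full scale) * 100%.
R = (4.81 / 321) * 100
R = 1.498 %FS

1.498 %FS


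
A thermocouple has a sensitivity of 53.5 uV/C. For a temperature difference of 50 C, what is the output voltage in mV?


The thermocouple output V = sensitivity * dT.
V = 53.5 uV/C * 50 C
V = 2675.0 uV
V = 2.675 mV

2.675 mV


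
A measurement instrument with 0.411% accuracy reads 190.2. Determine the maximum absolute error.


Absolute error = (accuracy% / 100) * reading.
Error = (0.411 / 100) * 190.2
Error = 0.00411 * 190.2
Error = 0.7817

0.7817


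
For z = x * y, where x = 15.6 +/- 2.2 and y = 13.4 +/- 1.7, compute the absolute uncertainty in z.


For a product z = x*y, the relative uncertainty is:
uz/z = sqrt((ux/x)^2 + (uy/y)^2)
Relative uncertainties: ux/x = 2.2/15.6 = 0.141026
uy/y = 1.7/13.4 = 0.126866
z = 15.6 * 13.4 = 209.0
uz = 209.0 * sqrt(0.141026^2 + 0.126866^2) = 39.653

39.653


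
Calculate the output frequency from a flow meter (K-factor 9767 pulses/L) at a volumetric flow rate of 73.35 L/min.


Frequency = K * Q / 60 (converting L/min to L/s).
f = 9767 * 73.35 / 60
f = 716409.45 / 60
f = 11940.16 Hz

11940.16 Hz


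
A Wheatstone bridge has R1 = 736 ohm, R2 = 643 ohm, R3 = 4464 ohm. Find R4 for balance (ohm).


At balance: R1*R4 = R2*R3, so R4 = R2*R3/R1.
R4 = 643 * 4464 / 736
R4 = 2870352 / 736
R4 = 3899.93 ohm

3899.93 ohm


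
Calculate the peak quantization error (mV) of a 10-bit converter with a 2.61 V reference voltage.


The maximum quantization error is +/- LSB/2.
LSB = Vref / 2^n = 2.61 / 1024 = 0.00254883 V
Max error = LSB / 2 = 0.00254883 / 2 = 0.00127441 V
Max error = 1.2744 mV

1.2744 mV


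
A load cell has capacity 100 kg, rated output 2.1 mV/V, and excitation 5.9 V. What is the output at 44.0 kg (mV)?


Vout = rated_output * Vex * (load / capacity).
Vout = 2.1 * 5.9 * (44.0 / 100)
Vout = 2.1 * 5.9 * 0.44
Vout = 5.452 mV

5.452 mV


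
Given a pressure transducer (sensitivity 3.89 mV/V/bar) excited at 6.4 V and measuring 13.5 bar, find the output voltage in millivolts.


Output = sensitivity * Vex * P.
Vout = 3.89 * 6.4 * 13.5
Vout = 24.896 * 13.5
Vout = 336.1 mV

336.1 mV


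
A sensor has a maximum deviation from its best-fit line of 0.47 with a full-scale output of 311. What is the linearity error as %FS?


Linearity error = (max deviation / full scale) * 100%.
Linearity = (0.47 / 311) * 100
Linearity = 0.151 %FS

0.151 %FS


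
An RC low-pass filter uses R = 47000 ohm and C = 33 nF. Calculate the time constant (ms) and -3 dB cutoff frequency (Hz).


Time constant: tau = R * C.
tau = 47000 * 3.30e-08 = 0.001551 s
tau = 1.551 ms
Cutoff frequency: fc = 1 / (2*pi*R*C).
fc = 1 / (2*pi*0.001551) = 102.61 Hz

tau = 1.551 ms, fc = 102.61 Hz


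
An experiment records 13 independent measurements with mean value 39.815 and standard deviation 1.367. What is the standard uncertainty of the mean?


The standard uncertainty for Type A evaluation is u = s / sqrt(n).
u = 1.367 / sqrt(13)
u = 1.367 / 3.6056
u = 0.3791

0.3791


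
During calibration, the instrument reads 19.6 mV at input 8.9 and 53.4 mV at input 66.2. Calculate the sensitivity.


Sensitivity = (y2 - y1) / (x2 - x1).
S = (53.4 - 19.6) / (66.2 - 8.9)
S = 33.8 / 57.3
S = 0.5899 mV/unit

0.5899 mV/unit


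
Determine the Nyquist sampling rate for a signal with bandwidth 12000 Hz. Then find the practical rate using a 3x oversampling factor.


By Nyquist theorem, fs_min = 2 * fmax.
fs_min = 2 * 12000 = 24000 Hz
Practical rate = 3 * fs_min = 3 * 24000 = 72000 Hz

fs_min = 24000 Hz, fs_practical = 72000 Hz


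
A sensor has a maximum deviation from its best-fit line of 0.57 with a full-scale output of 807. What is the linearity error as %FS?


Linearity error = (max deviation / full scale) * 100%.
Linearity = (0.57 / 807) * 100
Linearity = 0.071 %FS

0.071 %FS


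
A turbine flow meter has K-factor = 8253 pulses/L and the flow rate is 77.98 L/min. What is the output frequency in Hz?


Frequency = K * Q / 60 (converting L/min to L/s).
f = 8253 * 77.98 / 60
f = 643568.94 / 60
f = 10726.15 Hz

10726.15 Hz


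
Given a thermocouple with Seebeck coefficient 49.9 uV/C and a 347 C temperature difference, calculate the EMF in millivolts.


The thermocouple output V = sensitivity * dT.
V = 49.9 uV/C * 347 C
V = 17315.3 uV
V = 17.315 mV

17.315 mV


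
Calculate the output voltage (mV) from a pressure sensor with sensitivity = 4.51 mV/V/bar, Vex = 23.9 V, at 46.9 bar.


Output = sensitivity * Vex * P.
Vout = 4.51 * 23.9 * 46.9
Vout = 107.789 * 46.9
Vout = 5055.3 mV

5055.3 mV


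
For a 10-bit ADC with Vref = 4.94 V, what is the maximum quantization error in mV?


The maximum quantization error is +/- LSB/2.
LSB = Vref / 2^n = 4.94 / 1024 = 0.00482422 V
Max error = LSB / 2 = 0.00482422 / 2 = 0.00241211 V
Max error = 2.4121 mV

2.4121 mV


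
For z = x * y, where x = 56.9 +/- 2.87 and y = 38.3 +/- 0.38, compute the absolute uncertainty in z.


For a product z = x*y, the relative uncertainty is:
uz/z = sqrt((ux/x)^2 + (uy/y)^2)
Relative uncertainties: ux/x = 2.87/56.9 = 0.050439
uy/y = 0.38/38.3 = 0.009922
z = 56.9 * 38.3 = 2179.3
uz = 2179.3 * sqrt(0.050439^2 + 0.009922^2) = 112.027

112.027


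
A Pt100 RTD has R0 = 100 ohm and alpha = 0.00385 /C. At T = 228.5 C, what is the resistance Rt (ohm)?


The RTD equation: Rt = R0 * (1 + alpha * T).
Rt = 100 * (1 + 0.00385 * 228.5)
Rt = 100 * (1 + 0.879725)
Rt = 100 * 1.879725
Rt = 187.972 ohm

187.972 ohm


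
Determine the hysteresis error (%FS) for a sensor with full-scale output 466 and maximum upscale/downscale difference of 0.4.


Hysteresis = (max difference / full scale) * 100%.
H = (0.4 / 466) * 100
H = 0.086 %FS

0.086 %FS


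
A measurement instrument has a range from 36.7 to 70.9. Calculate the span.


Span = upper range - lower range.
Span = 70.9 - (36.7)
Span = 34.2

34.2


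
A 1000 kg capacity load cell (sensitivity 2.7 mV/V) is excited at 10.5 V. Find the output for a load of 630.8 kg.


Vout = rated_output * Vex * (load / capacity).
Vout = 2.7 * 10.5 * (630.8 / 1000)
Vout = 2.7 * 10.5 * 0.6308
Vout = 17.883 mV

17.883 mV


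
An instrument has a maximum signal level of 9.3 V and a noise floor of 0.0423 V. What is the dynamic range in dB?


Dynamic range = 20 * log10(Vmax / Vnoise).
DR = 20 * log10(9.3 / 0.0423)
DR = 20 * log10(219.86)
DR = 46.84 dB

46.84 dB


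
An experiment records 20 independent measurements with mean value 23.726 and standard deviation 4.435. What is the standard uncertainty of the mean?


The standard uncertainty for Type A evaluation is u = s / sqrt(n).
u = 4.435 / sqrt(20)
u = 4.435 / 4.4721
u = 0.9917

0.9917


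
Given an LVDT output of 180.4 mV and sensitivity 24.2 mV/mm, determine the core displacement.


Displacement = Vout / sensitivity.
d = 180.4 / 24.2
d = 7.455 mm

7.455 mm


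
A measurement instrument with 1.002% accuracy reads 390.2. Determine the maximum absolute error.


Absolute error = (accuracy% / 100) * reading.
Error = (1.002 / 100) * 390.2
Error = 0.01002 * 390.2
Error = 3.9098

3.9098


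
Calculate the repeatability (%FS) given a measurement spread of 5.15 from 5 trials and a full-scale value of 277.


Repeatability = (spread / full scale) * 100%.
R = (5.15 / 277) * 100
R = 1.859 %FS

1.859 %FS


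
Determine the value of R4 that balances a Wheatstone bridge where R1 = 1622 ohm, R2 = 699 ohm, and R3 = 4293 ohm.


At balance: R1*R4 = R2*R3, so R4 = R2*R3/R1.
R4 = 699 * 4293 / 1622
R4 = 3000807 / 1622
R4 = 1850.07 ohm

1850.07 ohm


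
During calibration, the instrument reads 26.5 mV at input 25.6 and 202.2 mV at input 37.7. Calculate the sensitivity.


Sensitivity = (y2 - y1) / (x2 - x1).
S = (202.2 - 26.5) / (37.7 - 25.6)
S = 175.7 / 12.1
S = 14.5207 mV/unit

14.5207 mV/unit


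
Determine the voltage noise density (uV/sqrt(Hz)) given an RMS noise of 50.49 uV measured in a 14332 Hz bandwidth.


Noise spectral density = Vrms / sqrt(BW).
NSD = 50.49 / sqrt(14332)
NSD = 50.49 / 119.7163
NSD = 0.4217 uV/sqrt(Hz)

0.4217 uV/sqrt(Hz)


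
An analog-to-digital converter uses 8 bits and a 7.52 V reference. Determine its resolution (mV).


The resolution (LSB) of an ADC is Vref / 2^n.
LSB = 7.52 / 2^8
LSB = 7.52 / 256
LSB = 0.029375 V = 29.375 mV

29.375 mV


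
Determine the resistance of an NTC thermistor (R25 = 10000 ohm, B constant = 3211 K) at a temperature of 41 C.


NTC thermistor equation: Rt = R25 * exp(B * (1/T - 1/T25)).
T in Kelvin: 314.15 K, T25 = 298.15 K
1/T - 1/T25 = 1/314.15 - 1/298.15 = -0.00017082
B * (1/T - 1/T25) = 3211 * -0.00017082 = -0.5485
Rt = 10000 * exp(-0.5485) = 5778.1 ohm

5778.1 ohm


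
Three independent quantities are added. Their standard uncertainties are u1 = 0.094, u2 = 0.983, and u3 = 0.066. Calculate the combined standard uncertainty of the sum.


For a sum of independent quantities, uc = sqrt(u1^2 + u2^2 + u3^2).
uc = sqrt(0.094^2 + 0.983^2 + 0.066^2)
uc = sqrt(0.008836 + 0.966289 + 0.004356)
uc = 0.9897

0.9897


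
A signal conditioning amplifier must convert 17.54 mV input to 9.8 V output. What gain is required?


Gain = Vout / Vin (converting to same units).
G = 9.8 V / 17.54 mV
G = 9800.0 mV / 17.54 mV
G = 558.72

558.72


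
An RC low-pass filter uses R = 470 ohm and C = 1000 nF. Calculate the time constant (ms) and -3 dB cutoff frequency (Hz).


Time constant: tau = R * C.
tau = 470 * 1.00e-06 = 0.00047 s
tau = 0.47 ms
Cutoff frequency: fc = 1 / (2*pi*R*C).
fc = 1 / (2*pi*0.00047) = 338.63 Hz

tau = 0.47 ms, fc = 338.63 Hz


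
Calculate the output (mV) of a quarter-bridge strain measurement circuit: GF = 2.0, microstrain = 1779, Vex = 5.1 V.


Quarter bridge output: Vout = (GF * epsilon * Vex) / 4.
Vout = (2.0 * 1779e-6 * 5.1) / 4
Vout = 0.0181458 / 4 V
Vout = 0.00453645 V = 4.5365 mV

4.5365 mV


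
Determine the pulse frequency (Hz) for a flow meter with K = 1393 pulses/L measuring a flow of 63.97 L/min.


Frequency = K * Q / 60 (converting L/min to L/s).
f = 1393 * 63.97 / 60
f = 89110.21 / 60
f = 1485.17 Hz

1485.17 Hz


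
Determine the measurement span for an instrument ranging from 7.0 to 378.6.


Span = upper range - lower range.
Span = 378.6 - (7.0)
Span = 371.6

371.6


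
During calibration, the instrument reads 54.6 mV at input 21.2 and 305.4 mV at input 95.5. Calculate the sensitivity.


Sensitivity = (y2 - y1) / (x2 - x1).
S = (305.4 - 54.6) / (95.5 - 21.2)
S = 250.8 / 74.3
S = 3.3755 mV/unit

3.3755 mV/unit


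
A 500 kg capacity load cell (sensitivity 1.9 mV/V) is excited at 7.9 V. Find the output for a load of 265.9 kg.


Vout = rated_output * Vex * (load / capacity).
Vout = 1.9 * 7.9 * (265.9 / 500)
Vout = 1.9 * 7.9 * 0.5318
Vout = 7.982 mV

7.982 mV


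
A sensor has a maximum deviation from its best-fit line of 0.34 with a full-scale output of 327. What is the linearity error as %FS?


Linearity error = (max deviation / full scale) * 100%.
Linearity = (0.34 / 327) * 100
Linearity = 0.104 %FS

0.104 %FS


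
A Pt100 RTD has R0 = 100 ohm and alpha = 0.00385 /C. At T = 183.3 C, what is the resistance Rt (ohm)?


The RTD equation: Rt = R0 * (1 + alpha * T).
Rt = 100 * (1 + 0.00385 * 183.3)
Rt = 100 * (1 + 0.705705)
Rt = 100 * 1.705705
Rt = 170.571 ohm

170.571 ohm


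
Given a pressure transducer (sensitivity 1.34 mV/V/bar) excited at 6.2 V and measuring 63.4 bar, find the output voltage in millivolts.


Output = sensitivity * Vex * P.
Vout = 1.34 * 6.2 * 63.4
Vout = 8.308 * 63.4
Vout = 526.73 mV

526.73 mV


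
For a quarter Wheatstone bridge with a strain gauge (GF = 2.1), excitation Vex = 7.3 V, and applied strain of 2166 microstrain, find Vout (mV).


Quarter bridge output: Vout = (GF * epsilon * Vex) / 4.
Vout = (2.1 * 2166e-6 * 7.3) / 4
Vout = 0.03320478 / 4 V
Vout = 0.00830119 V = 8.3012 mV

8.3012 mV


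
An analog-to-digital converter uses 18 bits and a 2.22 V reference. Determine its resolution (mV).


The resolution (LSB) of an ADC is Vref / 2^n.
LSB = 2.22 / 2^18
LSB = 2.22 / 262144
LSB = 8.47e-06 V = 0.00846863 mV

0.00846863 mV


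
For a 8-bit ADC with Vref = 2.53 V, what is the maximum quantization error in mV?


The maximum quantization error is +/- LSB/2.
LSB = Vref / 2^n = 2.53 / 256 = 0.00988281 V
Max error = LSB / 2 = 0.00988281 / 2 = 0.00494141 V
Max error = 4.9414 mV

4.9414 mV


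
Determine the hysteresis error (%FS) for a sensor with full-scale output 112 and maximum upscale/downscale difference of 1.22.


Hysteresis = (max difference / full scale) * 100%.
H = (1.22 / 112) * 100
H = 1.089 %FS

1.089 %FS


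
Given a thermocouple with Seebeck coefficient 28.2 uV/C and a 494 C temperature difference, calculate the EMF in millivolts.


The thermocouple output V = sensitivity * dT.
V = 28.2 uV/C * 494 C
V = 13930.8 uV
V = 13.931 mV

13.931 mV


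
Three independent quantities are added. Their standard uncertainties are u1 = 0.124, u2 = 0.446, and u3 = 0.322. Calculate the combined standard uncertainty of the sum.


For a sum of independent quantities, uc = sqrt(u1^2 + u2^2 + u3^2).
uc = sqrt(0.124^2 + 0.446^2 + 0.322^2)
uc = sqrt(0.015376 + 0.198916 + 0.103684)
uc = 0.5639

0.5639


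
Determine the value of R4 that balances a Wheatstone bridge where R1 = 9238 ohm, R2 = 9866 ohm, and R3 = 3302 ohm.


At balance: R1*R4 = R2*R3, so R4 = R2*R3/R1.
R4 = 9866 * 3302 / 9238
R4 = 32577532 / 9238
R4 = 3526.47 ohm

3526.47 ohm


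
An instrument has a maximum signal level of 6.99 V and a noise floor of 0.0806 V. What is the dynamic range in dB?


Dynamic range = 20 * log10(Vmax / Vnoise).
DR = 20 * log10(6.99 / 0.0806)
DR = 20 * log10(86.72)
DR = 38.76 dB

38.76 dB


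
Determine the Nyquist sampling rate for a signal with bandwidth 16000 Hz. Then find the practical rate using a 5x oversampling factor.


By Nyquist theorem, fs_min = 2 * fmax.
fs_min = 2 * 16000 = 32000 Hz
Practical rate = 5 * fs_min = 5 * 32000 = 160000 Hz

fs_min = 32000 Hz, fs_practical = 160000 Hz


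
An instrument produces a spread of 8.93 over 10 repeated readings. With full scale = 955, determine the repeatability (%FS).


Repeatability = (spread / full scale) * 100%.
R = (8.93 / 955) * 100
R = 0.935 %FS

0.935 %FS


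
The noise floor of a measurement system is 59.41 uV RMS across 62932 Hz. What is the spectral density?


Noise spectral density = Vrms / sqrt(BW).
NSD = 59.41 / sqrt(62932)
NSD = 59.41 / 250.8625
NSD = 0.2368 uV/sqrt(Hz)

0.2368 uV/sqrt(Hz)


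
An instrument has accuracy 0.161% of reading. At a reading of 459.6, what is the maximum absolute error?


Absolute error = (accuracy% / 100) * reading.
Error = (0.161 / 100) * 459.6
Error = 0.00161 * 459.6
Error = 0.74

0.74


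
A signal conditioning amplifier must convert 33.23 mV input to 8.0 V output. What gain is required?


Gain = Vout / Vin (converting to same units).
G = 8.0 V / 33.23 mV
G = 8000.0 mV / 33.23 mV
G = 240.75

240.75


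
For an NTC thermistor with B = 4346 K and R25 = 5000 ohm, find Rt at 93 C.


NTC thermistor equation: Rt = R25 * exp(B * (1/T - 1/T25)).
T in Kelvin: 366.15 K, T25 = 298.15 K
1/T - 1/T25 = 1/366.15 - 1/298.15 = -0.0006229
B * (1/T - 1/T25) = 4346 * -0.0006229 = -2.7071
Rt = 5000 * exp(-2.7071) = 333.6 ohm

333.6 ohm


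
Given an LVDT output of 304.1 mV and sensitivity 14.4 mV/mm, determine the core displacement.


Displacement = Vout / sensitivity.
d = 304.1 / 14.4
d = 21.118 mm

21.118 mm


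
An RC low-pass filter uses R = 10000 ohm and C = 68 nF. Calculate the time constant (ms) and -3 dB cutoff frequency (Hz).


Time constant: tau = R * C.
tau = 10000 * 6.80e-08 = 0.00068 s
tau = 0.68 ms
Cutoff frequency: fc = 1 / (2*pi*R*C).
fc = 1 / (2*pi*0.00068) = 234.05 Hz

tau = 0.68 ms, fc = 234.05 Hz


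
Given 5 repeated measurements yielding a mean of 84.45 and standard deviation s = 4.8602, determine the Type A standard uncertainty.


The standard uncertainty for Type A evaluation is u = s / sqrt(n).
u = 4.8602 / sqrt(5)
u = 4.8602 / 2.2361
u = 2.1735

2.1735


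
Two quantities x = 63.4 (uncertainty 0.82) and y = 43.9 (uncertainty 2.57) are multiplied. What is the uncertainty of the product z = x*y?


For a product z = x*y, the relative uncertainty is:
uz/z = sqrt((ux/x)^2 + (uy/y)^2)
Relative uncertainties: ux/x = 0.82/63.4 = 0.012934
uy/y = 2.57/43.9 = 0.058542
z = 63.4 * 43.9 = 2783.3
uz = 2783.3 * sqrt(0.012934^2 + 0.058542^2) = 166.867

166.867


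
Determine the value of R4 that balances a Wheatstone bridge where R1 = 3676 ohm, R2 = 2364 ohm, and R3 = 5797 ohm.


At balance: R1*R4 = R2*R3, so R4 = R2*R3/R1.
R4 = 2364 * 5797 / 3676
R4 = 13704108 / 3676
R4 = 3727.99 ohm

3727.99 ohm


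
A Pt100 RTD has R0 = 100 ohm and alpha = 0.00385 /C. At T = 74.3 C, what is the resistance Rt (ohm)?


The RTD equation: Rt = R0 * (1 + alpha * T).
Rt = 100 * (1 + 0.00385 * 74.3)
Rt = 100 * (1 + 0.286055)
Rt = 100 * 1.286055
Rt = 128.606 ohm

128.606 ohm


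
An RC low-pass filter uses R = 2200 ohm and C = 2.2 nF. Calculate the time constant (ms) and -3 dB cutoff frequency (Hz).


Time constant: tau = R * C.
tau = 2200 * 2.20e-09 = 4.84e-06 s
tau = 0.0048 ms
Cutoff frequency: fc = 1 / (2*pi*R*C).
fc = 1 / (2*pi*4.84e-06) = 32883.25 Hz

tau = 0.0048 ms, fc = 32883.25 Hz


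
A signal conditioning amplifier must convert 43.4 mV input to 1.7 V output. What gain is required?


Gain = Vout / Vin (converting to same units).
G = 1.7 V / 43.4 mV
G = 1700.0 mV / 43.4 mV
G = 39.17

39.17


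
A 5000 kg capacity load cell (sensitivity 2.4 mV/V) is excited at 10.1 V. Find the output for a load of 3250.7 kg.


Vout = rated_output * Vex * (load / capacity).
Vout = 2.4 * 10.1 * (3250.7 / 5000)
Vout = 2.4 * 10.1 * 0.65014
Vout = 15.759 mV

15.759 mV


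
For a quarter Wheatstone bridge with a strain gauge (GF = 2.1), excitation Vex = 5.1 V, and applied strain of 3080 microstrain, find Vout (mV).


Quarter bridge output: Vout = (GF * epsilon * Vex) / 4.
Vout = (2.1 * 3080e-6 * 5.1) / 4
Vout = 0.0329868 / 4 V
Vout = 0.0082467 V = 8.2467 mV

8.2467 mV


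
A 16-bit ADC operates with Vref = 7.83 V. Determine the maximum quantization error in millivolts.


The maximum quantization error is +/- LSB/2.
LSB = Vref / 2^n = 7.83 / 65536 = 0.00011948 V
Max error = LSB / 2 = 0.00011948 / 2 = 5.974e-05 V
Max error = 0.0597 mV

0.0597 mV


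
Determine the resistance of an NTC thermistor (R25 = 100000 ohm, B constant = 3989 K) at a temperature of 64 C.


NTC thermistor equation: Rt = R25 * exp(B * (1/T - 1/T25)).
T in Kelvin: 337.15 K, T25 = 298.15 K
1/T - 1/T25 = 1/337.15 - 1/298.15 = -0.00038798
B * (1/T - 1/T25) = 3989 * -0.00038798 = -1.5476
Rt = 100000 * exp(-1.5476) = 21274.9 ohm

21274.9 ohm


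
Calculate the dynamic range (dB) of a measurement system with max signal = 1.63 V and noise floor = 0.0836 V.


Dynamic range = 20 * log10(Vmax / Vnoise).
DR = 20 * log10(1.63 / 0.0836)
DR = 20 * log10(19.5)
DR = 25.8 dB

25.8 dB


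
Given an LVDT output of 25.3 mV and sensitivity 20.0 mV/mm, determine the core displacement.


Displacement = Vout / sensitivity.
d = 25.3 / 20.0
d = 1.265 mm

1.265 mm


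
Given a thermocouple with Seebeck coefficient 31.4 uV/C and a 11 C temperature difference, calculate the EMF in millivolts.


The thermocouple output V = sensitivity * dT.
V = 31.4 uV/C * 11 C
V = 345.4 uV
V = 0.345 mV

0.345 mV


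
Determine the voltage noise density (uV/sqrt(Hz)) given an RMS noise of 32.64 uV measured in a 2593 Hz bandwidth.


Noise spectral density = Vrms / sqrt(BW).
NSD = 32.64 / sqrt(2593)
NSD = 32.64 / 50.9215
NSD = 0.641 uV/sqrt(Hz)

0.641 uV/sqrt(Hz)


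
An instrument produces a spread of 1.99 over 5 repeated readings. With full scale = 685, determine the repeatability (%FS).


Repeatability = (spread / full scale) * 100%.
R = (1.99 / 685) * 100
R = 0.291 %FS

0.291 %FS


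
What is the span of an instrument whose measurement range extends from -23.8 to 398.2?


Span = upper range - lower range.
Span = 398.2 - (-23.8)
Span = 422.0

422.0


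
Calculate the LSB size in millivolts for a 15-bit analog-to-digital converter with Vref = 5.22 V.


The resolution (LSB) of an ADC is Vref / 2^n.
LSB = 5.22 / 2^15
LSB = 5.22 / 32768
LSB = 0.0001593 V = 0.15930176 mV

0.15930176 mV


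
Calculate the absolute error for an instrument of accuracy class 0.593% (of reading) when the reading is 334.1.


Absolute error = (accuracy% / 100) * reading.
Error = (0.593 / 100) * 334.1
Error = 0.00593 * 334.1
Error = 1.9812

1.9812


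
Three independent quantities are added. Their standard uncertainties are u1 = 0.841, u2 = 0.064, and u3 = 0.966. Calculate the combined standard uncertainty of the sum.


For a sum of independent quantities, uc = sqrt(u1^2 + u2^2 + u3^2).
uc = sqrt(0.841^2 + 0.064^2 + 0.966^2)
uc = sqrt(0.707281 + 0.004096 + 0.933156)
uc = 1.2824

1.2824


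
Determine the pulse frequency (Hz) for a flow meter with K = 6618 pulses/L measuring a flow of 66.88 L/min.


Frequency = K * Q / 60 (converting L/min to L/s).
f = 6618 * 66.88 / 60
f = 442611.84 / 60
f = 7376.86 Hz

7376.86 Hz


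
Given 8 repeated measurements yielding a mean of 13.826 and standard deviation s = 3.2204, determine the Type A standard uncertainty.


The standard uncertainty for Type A evaluation is u = s / sqrt(n).
u = 3.2204 / sqrt(8)
u = 3.2204 / 2.8284
u = 1.1386

1.1386


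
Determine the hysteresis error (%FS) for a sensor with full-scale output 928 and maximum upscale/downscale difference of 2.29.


Hysteresis = (max difference / full scale) * 100%.
H = (2.29 / 928) * 100
H = 0.247 %FS

0.247 %FS


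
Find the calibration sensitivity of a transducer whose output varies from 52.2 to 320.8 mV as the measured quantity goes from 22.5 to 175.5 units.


Sensitivity = (y2 - y1) / (x2 - x1).
S = (320.8 - 52.2) / (175.5 - 22.5)
S = 268.6 / 153.0
S = 1.7556 mV/unit

1.7556 mV/unit


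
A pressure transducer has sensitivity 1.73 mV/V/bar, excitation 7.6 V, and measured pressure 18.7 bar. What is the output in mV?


Output = sensitivity * Vex * P.
Vout = 1.73 * 7.6 * 18.7
Vout = 13.148 * 18.7
Vout = 245.87 mV

245.87 mV


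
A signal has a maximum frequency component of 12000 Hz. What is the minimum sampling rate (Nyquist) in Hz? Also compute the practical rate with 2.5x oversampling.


By Nyquist theorem, fs_min = 2 * fmax.
fs_min = 2 * 12000 = 24000 Hz
Practical rate = 2.5 * fs_min = 2.5 * 24000 = 60000 Hz

fs_min = 24000 Hz, fs_practical = 60000 Hz


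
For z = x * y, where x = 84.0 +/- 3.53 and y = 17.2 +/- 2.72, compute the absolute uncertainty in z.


For a product z = x*y, the relative uncertainty is:
uz/z = sqrt((ux/x)^2 + (uy/y)^2)
Relative uncertainties: ux/x = 3.53/84.0 = 0.042024
uy/y = 2.72/17.2 = 0.15814
z = 84.0 * 17.2 = 1444.8
uz = 1444.8 * sqrt(0.042024^2 + 0.15814^2) = 236.41

236.41


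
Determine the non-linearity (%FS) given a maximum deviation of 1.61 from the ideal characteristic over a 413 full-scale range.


Linearity error = (max deviation / full scale) * 100%.
Linearity = (1.61 / 413) * 100
Linearity = 0.39 %FS

0.39 %FS


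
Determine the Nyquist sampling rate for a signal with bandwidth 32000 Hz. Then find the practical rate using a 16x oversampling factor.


By Nyquist theorem, fs_min = 2 * fmax.
fs_min = 2 * 32000 = 64000 Hz
Practical rate = 16 * fs_min = 16 * 64000 = 1024000 Hz

fs_min = 64000 Hz, fs_practical = 1024000 Hz


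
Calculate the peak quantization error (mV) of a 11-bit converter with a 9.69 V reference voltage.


The maximum quantization error is +/- LSB/2.
LSB = Vref / 2^n = 9.69 / 2048 = 0.00473145 V
Max error = LSB / 2 = 0.00473145 / 2 = 0.00236572 V
Max error = 2.3657 mV

2.3657 mV


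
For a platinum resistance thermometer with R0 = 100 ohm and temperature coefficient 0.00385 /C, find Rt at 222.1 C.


The RTD equation: Rt = R0 * (1 + alpha * T).
Rt = 100 * (1 + 0.00385 * 222.1)
Rt = 100 * (1 + 0.855085)
Rt = 100 * 1.855085
Rt = 185.508 ohm

185.508 ohm


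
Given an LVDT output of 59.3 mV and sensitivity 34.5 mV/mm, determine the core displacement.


Displacement = Vout / sensitivity.
d = 59.3 / 34.5
d = 1.719 mm

1.719 mm


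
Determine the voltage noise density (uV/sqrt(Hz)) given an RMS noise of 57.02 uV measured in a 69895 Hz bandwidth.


Noise spectral density = Vrms / sqrt(BW).
NSD = 57.02 / sqrt(69895)
NSD = 57.02 / 264.3766
NSD = 0.2157 uV/sqrt(Hz)

0.2157 uV/sqrt(Hz)


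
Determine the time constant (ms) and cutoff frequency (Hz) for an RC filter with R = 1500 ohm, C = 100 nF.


Time constant: tau = R * C.
tau = 1500 * 1.00e-07 = 0.00015 s
tau = 0.15 ms
Cutoff frequency: fc = 1 / (2*pi*R*C).
fc = 1 / (2*pi*0.00015) = 1061.03 Hz

tau = 0.15 ms, fc = 1061.03 Hz


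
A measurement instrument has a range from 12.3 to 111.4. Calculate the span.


Span = upper range - lower range.
Span = 111.4 - (12.3)
Span = 99.1

99.1


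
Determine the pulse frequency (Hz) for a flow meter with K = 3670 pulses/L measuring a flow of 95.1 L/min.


Frequency = K * Q / 60 (converting L/min to L/s).
f = 3670 * 95.1 / 60
f = 349017.0 / 60
f = 5816.95 Hz

5816.95 Hz


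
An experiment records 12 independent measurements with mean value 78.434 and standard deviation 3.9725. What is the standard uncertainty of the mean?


The standard uncertainty for Type A evaluation is u = s / sqrt(n).
u = 3.9725 / sqrt(12)
u = 3.9725 / 3.4641
u = 1.1468

1.1468


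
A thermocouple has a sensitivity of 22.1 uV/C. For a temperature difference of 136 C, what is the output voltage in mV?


The thermocouple output V = sensitivity * dT.
V = 22.1 uV/C * 136 C
V = 3005.6 uV
V = 3.006 mV

3.006 mV


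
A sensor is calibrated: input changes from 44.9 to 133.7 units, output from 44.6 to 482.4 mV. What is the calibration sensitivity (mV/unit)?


Sensitivity = (y2 - y1) / (x2 - x1).
S = (482.4 - 44.6) / (133.7 - 44.9)
S = 437.8 / 88.8
S = 4.9302 mV/unit

4.9302 mV/unit


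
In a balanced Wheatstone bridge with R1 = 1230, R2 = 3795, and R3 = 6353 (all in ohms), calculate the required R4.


At balance: R1*R4 = R2*R3, so R4 = R2*R3/R1.
R4 = 3795 * 6353 / 1230
R4 = 24109635 / 1230
R4 = 19601.33 ohm

19601.33 ohm


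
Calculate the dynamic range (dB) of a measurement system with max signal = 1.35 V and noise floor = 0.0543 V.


Dynamic range = 20 * log10(Vmax / Vnoise).
DR = 20 * log10(1.35 / 0.0543)
DR = 20 * log10(24.86)
DR = 27.91 dB

27.91 dB


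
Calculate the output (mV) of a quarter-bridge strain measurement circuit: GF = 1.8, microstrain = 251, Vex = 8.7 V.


Quarter bridge output: Vout = (GF * epsilon * Vex) / 4.
Vout = (1.8 * 251e-6 * 8.7) / 4
Vout = 0.00393066 / 4 V
Vout = 0.00098266 V = 0.9827 mV

0.9827 mV


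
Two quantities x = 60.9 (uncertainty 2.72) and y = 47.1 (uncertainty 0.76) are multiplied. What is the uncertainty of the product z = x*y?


For a product z = x*y, the relative uncertainty is:
uz/z = sqrt((ux/x)^2 + (uy/y)^2)
Relative uncertainties: ux/x = 2.72/60.9 = 0.044663
uy/y = 0.76/47.1 = 0.016136
z = 60.9 * 47.1 = 2868.4
uz = 2868.4 * sqrt(0.044663^2 + 0.016136^2) = 136.216

136.216


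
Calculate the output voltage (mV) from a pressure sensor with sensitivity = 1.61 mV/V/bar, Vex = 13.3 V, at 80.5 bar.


Output = sensitivity * Vex * P.
Vout = 1.61 * 13.3 * 80.5
Vout = 21.413 * 80.5
Vout = 1723.75 mV

1723.75 mV


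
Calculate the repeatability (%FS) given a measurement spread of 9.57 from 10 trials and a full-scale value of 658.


Repeatability = (spread / full scale) * 100%.
R = (9.57 / 658) * 100
R = 1.454 %FS

1.454 %FS


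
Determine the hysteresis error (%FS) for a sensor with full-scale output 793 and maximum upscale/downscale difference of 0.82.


Hysteresis = (max difference / full scale) * 100%.
H = (0.82 / 793) * 100
H = 0.103 %FS

0.103 %FS


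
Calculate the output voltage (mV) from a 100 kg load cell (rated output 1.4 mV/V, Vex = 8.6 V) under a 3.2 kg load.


Vout = rated_output * Vex * (load / capacity).
Vout = 1.4 * 8.6 * (3.2 / 100)
Vout = 1.4 * 8.6 * 0.032
Vout = 0.385 mV

0.385 mV


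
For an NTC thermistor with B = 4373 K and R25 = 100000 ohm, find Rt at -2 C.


NTC thermistor equation: Rt = R25 * exp(B * (1/T - 1/T25)).
T in Kelvin: 271.15 K, T25 = 298.15 K
1/T - 1/T25 = 1/271.15 - 1/298.15 = 0.00033398
B * (1/T - 1/T25) = 4373 * 0.00033398 = 1.4605
Rt = 100000 * exp(1.4605) = 430807.3 ohm

430807.3 ohm


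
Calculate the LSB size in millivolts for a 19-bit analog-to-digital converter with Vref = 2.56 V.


The resolution (LSB) of an ADC is Vref / 2^n.
LSB = 2.56 / 2^19
LSB = 2.56 / 524288
LSB = 4.88e-06 V = 0.00488281 mV

0.00488281 mV


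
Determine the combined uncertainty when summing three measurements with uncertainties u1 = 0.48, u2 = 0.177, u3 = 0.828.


For a sum of independent quantities, uc = sqrt(u1^2 + u2^2 + u3^2).
uc = sqrt(0.48^2 + 0.177^2 + 0.828^2)
uc = sqrt(0.2304 + 0.031329 + 0.685584)
uc = 0.9733

0.9733


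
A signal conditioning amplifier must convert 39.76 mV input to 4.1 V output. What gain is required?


Gain = Vout / Vin (converting to same units).
G = 4.1 V / 39.76 mV
G = 4100.0 mV / 39.76 mV
G = 103.12

103.12


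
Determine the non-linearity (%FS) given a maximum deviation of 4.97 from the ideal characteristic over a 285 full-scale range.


Linearity error = (max deviation / full scale) * 100%.
Linearity = (4.97 / 285) * 100
Linearity = 1.744 %FS

1.744 %FS


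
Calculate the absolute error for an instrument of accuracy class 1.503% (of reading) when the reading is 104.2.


Absolute error = (accuracy% / 100) * reading.
Error = (1.503 / 100) * 104.2
Error = 0.01503 * 104.2
Error = 1.5661

1.5661


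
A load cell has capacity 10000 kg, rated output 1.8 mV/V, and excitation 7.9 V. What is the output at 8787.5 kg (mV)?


Vout = rated_output * Vex * (load / capacity).
Vout = 1.8 * 7.9 * (8787.5 / 10000)
Vout = 1.8 * 7.9 * 0.87875
Vout = 12.496 mV

12.496 mV


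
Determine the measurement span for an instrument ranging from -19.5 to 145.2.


Span = upper range - lower range.
Span = 145.2 - (-19.5)
Span = 164.7

164.7


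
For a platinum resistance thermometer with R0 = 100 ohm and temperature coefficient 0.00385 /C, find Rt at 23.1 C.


The RTD equation: Rt = R0 * (1 + alpha * T).
Rt = 100 * (1 + 0.00385 * 23.1)
Rt = 100 * (1 + 0.088935)
Rt = 100 * 1.088935
Rt = 108.894 ohm

108.894 ohm


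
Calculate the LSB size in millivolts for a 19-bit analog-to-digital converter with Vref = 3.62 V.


The resolution (LSB) of an ADC is Vref / 2^n.
LSB = 3.62 / 2^19
LSB = 3.62 / 524288
LSB = 6.9e-06 V = 0.0069046 mV

0.0069046 mV


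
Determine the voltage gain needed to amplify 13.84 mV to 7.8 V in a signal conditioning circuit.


Gain = Vout / Vin (converting to same units).
G = 7.8 V / 13.84 mV
G = 7800.0 mV / 13.84 mV
G = 563.58

563.58


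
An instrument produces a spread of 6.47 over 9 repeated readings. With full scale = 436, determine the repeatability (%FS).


Repeatability = (spread / full scale) * 100%.
R = (6.47 / 436) * 100
R = 1.484 %FS

1.484 %FS


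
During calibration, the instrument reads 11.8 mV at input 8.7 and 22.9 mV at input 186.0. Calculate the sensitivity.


Sensitivity = (y2 - y1) / (x2 - x1).
S = (22.9 - 11.8) / (186.0 - 8.7)
S = 11.1 / 177.3
S = 0.0626 mV/unit

0.0626 mV/unit


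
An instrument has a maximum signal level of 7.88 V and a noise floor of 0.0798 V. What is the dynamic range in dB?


Dynamic range = 20 * log10(Vmax / Vnoise).
DR = 20 * log10(7.88 / 0.0798)
DR = 20 * log10(98.75)
DR = 39.89 dB

39.89 dB


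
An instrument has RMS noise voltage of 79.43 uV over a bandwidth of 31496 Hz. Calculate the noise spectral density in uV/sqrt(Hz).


Noise spectral density = Vrms / sqrt(BW).
NSD = 79.43 / sqrt(31496)
NSD = 79.43 / 177.4711
NSD = 0.4476 uV/sqrt(Hz)

0.4476 uV/sqrt(Hz)


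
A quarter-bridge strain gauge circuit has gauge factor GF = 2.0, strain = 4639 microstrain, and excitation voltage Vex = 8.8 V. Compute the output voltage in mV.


Quarter bridge output: Vout = (GF * epsilon * Vex) / 4.
Vout = (2.0 * 4639e-6 * 8.8) / 4
Vout = 0.0816464 / 4 V
Vout = 0.0204116 V = 20.4116 mV

20.4116 mV


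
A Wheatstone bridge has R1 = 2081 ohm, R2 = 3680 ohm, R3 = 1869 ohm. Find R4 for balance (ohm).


At balance: R1*R4 = R2*R3, so R4 = R2*R3/R1.
R4 = 3680 * 1869 / 2081
R4 = 6877920 / 2081
R4 = 3305.1 ohm

3305.1 ohm


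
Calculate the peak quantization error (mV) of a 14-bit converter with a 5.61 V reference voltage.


The maximum quantization error is +/- LSB/2.
LSB = Vref / 2^n = 5.61 / 16384 = 0.00034241 V
Max error = LSB / 2 = 0.00034241 / 2 = 0.0001712 V
Max error = 0.1712 mV

0.1712 mV


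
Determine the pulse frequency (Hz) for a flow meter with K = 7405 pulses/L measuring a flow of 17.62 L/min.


Frequency = K * Q / 60 (converting L/min to L/s).
f = 7405 * 17.62 / 60
f = 130476.1 / 60
f = 2174.6 Hz

2174.6 Hz


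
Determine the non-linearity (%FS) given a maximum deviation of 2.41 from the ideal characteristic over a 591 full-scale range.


Linearity error = (max deviation / full scale) * 100%.
Linearity = (2.41 / 591) * 100
Linearity = 0.408 %FS

0.408 %FS


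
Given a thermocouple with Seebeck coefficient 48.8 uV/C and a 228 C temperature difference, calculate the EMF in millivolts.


The thermocouple output V = sensitivity * dT.
V = 48.8 uV/C * 228 C
V = 11126.4 uV
V = 11.126 mV

11.126 mV


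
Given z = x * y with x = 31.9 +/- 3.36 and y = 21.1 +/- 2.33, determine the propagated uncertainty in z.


For a product z = x*y, the relative uncertainty is:
uz/z = sqrt((ux/x)^2 + (uy/y)^2)
Relative uncertainties: ux/x = 3.36/31.9 = 0.105329
uy/y = 2.33/21.1 = 0.110427
z = 31.9 * 21.1 = 673.1
uz = 673.1 * sqrt(0.105329^2 + 0.110427^2) = 102.717

102.717


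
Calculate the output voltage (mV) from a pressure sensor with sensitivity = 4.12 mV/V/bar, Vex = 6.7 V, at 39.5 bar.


Output = sensitivity * Vex * P.
Vout = 4.12 * 6.7 * 39.5
Vout = 27.604 * 39.5
Vout = 1090.36 mV

1090.36 mV


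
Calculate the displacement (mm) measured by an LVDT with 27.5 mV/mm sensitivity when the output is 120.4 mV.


Displacement = Vout / sensitivity.
d = 120.4 / 27.5
d = 4.378 mm

4.378 mm


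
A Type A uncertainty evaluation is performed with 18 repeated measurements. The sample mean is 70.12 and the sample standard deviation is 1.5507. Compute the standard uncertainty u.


The standard uncertainty for Type A evaluation is u = s / sqrt(n).
u = 1.5507 / sqrt(18)
u = 1.5507 / 4.2426
u = 0.3655

0.3655


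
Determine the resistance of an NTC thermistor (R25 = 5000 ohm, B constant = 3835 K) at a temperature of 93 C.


NTC thermistor equation: Rt = R25 * exp(B * (1/T - 1/T25)).
T in Kelvin: 366.15 K, T25 = 298.15 K
1/T - 1/T25 = 1/366.15 - 1/298.15 = -0.0006229
B * (1/T - 1/T25) = 3835 * -0.0006229 = -2.3888
Rt = 5000 * exp(-2.3888) = 458.7 ohm

458.7 ohm


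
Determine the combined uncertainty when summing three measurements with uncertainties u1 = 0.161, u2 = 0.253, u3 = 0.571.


For a sum of independent quantities, uc = sqrt(u1^2 + u2^2 + u3^2).
uc = sqrt(0.161^2 + 0.253^2 + 0.571^2)
uc = sqrt(0.025921 + 0.064009 + 0.326041)
uc = 0.645

0.645


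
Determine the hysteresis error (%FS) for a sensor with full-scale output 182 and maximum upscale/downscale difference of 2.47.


Hysteresis = (max difference / full scale) * 100%.
H = (2.47 / 182) * 100
H = 1.357 %FS

1.357 %FS


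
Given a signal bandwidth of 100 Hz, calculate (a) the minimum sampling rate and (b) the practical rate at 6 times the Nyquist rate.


By Nyquist theorem, fs_min = 2 * fmax.
fs_min = 2 * 100 = 200 Hz
Practical rate = 6 * fs_min = 6 * 200 = 1200 Hz

fs_min = 200 Hz, fs_practical = 1200 Hz


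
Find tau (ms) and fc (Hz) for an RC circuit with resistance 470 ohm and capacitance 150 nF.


Time constant: tau = R * C.
tau = 470 * 1.50e-07 = 7.05e-05 s
tau = 0.0705 ms
Cutoff frequency: fc = 1 / (2*pi*R*C).
fc = 1 / (2*pi*7.05e-05) = 2257.52 Hz

tau = 0.0705 ms, fc = 2257.52 Hz


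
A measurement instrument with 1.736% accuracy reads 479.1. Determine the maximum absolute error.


Absolute error = (accuracy% / 100) * reading.
Error = (1.736 / 100) * 479.1
Error = 0.01736 * 479.1
Error = 8.3172

8.3172


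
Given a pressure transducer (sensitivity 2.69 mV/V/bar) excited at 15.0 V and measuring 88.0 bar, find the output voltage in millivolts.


Output = sensitivity * Vex * P.
Vout = 2.69 * 15.0 * 88.0
Vout = 40.35 * 88.0
Vout = 3550.8 mV

3550.8 mV


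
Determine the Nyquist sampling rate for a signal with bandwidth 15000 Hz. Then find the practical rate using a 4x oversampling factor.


By Nyquist theorem, fs_min = 2 * fmax.
fs_min = 2 * 15000 = 30000 Hz
Practical rate = 4 * fs_min = 4 * 30000 = 120000 Hz

fs_min = 30000 Hz, fs_practical = 120000 Hz


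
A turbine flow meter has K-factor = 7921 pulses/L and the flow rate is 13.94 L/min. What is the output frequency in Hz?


Frequency = K * Q / 60 (converting L/min to L/s).
f = 7921 * 13.94 / 60
f = 110418.74 / 60
f = 1840.31 Hz

1840.31 Hz


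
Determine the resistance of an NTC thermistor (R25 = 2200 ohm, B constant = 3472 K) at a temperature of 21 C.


NTC thermistor equation: Rt = R25 * exp(B * (1/T - 1/T25)).
T in Kelvin: 294.15 K, T25 = 298.15 K
1/T - 1/T25 = 1/294.15 - 1/298.15 = 4.561e-05
B * (1/T - 1/T25) = 3472 * 4.561e-05 = 0.1584
Rt = 2200 * exp(0.1584) = 2577.5 ohm

2577.5 ohm
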